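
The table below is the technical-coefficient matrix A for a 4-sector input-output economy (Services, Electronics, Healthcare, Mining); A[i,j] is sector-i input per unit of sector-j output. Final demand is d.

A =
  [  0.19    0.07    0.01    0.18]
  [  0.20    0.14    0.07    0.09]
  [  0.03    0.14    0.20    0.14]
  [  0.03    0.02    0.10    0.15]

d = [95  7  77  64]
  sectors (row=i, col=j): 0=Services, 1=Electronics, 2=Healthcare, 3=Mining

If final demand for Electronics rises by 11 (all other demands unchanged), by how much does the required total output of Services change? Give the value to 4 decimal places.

Form M = I − A:
  [  0.81   -0.07   -0.01   -0.18]
  [ -0.20    0.86   -0.07   -0.09]
  [ -0.03   -0.14    0.80   -0.14]
  [ -0.03   -0.02   -0.10    0.85]
Leontief inverse L = M⁻¹:
  [  1.2777    0.1211    0.0633    0.2938]
  [  0.3133    1.2157    0.1375    0.2177]
  [  0.1143    0.2277    1.3042    0.2631]
  [  0.0659    0.0597    0.1589    1.2229]
Total output x = L · d:
  x_0 = 1.2777·95 + 0.1211·7 + 0.0633·77 + 0.2938·64 = 145.9087
  x_1 = 0.3133·95 + 1.2157·7 + 0.1375·77 + 0.2177·64 = 62.8006
  x_2 = 0.1143·95 + 0.2277·7 + 1.3042·77 + 0.2631·64 = 129.7186
  x_3 = 0.0659·95 + 0.0597·7 + 0.1589·77 + 1.2229·64 = 97.1825
Δx_0 = L[0,1] · Δd_1 = 0.1211 · 11 = 1.3325

1.3325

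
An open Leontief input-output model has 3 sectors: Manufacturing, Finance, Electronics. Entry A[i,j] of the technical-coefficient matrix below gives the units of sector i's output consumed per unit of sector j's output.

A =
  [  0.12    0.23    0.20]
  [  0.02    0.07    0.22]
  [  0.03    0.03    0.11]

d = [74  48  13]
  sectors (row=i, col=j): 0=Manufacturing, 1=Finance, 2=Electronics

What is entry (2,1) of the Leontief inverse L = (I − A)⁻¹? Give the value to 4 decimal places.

Form M = I − A:
  [  0.88   -0.23   -0.20]
  [ -0.02    0.93   -0.22]
  [ -0.03   -0.03    0.89]
Leontief inverse L = M⁻¹:
  [  1.1544    0.2962    0.3327]
  [  0.0343    1.0927    0.2778]
  [  0.0401    0.0468    1.1442]
Total output x = L · d:
  x_0 = 1.1544·74 + 0.2962·48 + 0.3327·13 = 103.9721
  x_1 = 0.0343·74 + 1.0927·48 + 0.2778·13 = 58.6006
  x_2 = 0.0401·74 + 0.0468·48 + 1.1442·13 = 20.0867

L[2,1] = 0.0468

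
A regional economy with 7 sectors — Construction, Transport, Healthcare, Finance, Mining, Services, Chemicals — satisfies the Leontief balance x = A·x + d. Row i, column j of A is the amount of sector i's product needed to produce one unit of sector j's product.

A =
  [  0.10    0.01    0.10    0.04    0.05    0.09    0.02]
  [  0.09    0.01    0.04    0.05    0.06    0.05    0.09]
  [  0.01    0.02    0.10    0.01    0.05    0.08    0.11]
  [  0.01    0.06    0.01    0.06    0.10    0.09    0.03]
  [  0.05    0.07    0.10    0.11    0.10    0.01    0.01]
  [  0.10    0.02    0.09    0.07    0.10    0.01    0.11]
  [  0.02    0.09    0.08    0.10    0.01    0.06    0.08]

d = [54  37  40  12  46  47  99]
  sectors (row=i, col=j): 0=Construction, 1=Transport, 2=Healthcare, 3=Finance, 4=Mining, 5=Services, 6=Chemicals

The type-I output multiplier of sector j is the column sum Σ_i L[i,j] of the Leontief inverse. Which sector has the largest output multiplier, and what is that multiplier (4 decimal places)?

Healthcare (1.9036)

Form M = I − A:
  [  0.90   -0.01   -0.10   -0.04   -0.05   -0.09   -0.02]
  [ -0.09    0.99   -0.04   -0.05   -0.06   -0.05   -0.09]
  [ -0.01   -0.02    0.90   -0.01   -0.05   -0.08   -0.11]
  [ -0.01   -0.06   -0.01    0.94   -0.10   -0.09   -0.03]
  [ -0.05   -0.07   -0.10   -0.11    0.90   -0.01   -0.01]
  [ -0.10   -0.02   -0.09   -0.07   -0.10    0.99   -0.11]
  [ -0.02   -0.09   -0.08   -0.10   -0.01   -0.06    0.92]
Leontief inverse L = M⁻¹:
  [  1.1387    0.0352    0.1589    0.0804    0.0986    0.1305    0.0665]
  [  0.1246    1.0399    0.0930    0.0942    0.1032    0.0889    0.1304]
  [  0.0397    0.0502    1.1541    0.0528    0.0901    0.1148    0.1602]
  [  0.0446    0.0876    0.0555    1.1044    0.1481    0.1190    0.0680]
  [  0.0850    0.1011    0.1543    0.1556    1.1551    0.0544    0.0543]
  [  0.1390    0.0590    0.1569    0.1248    0.1539    1.0610    0.1602]
  [  0.0552    0.1213    0.1309    0.1454    0.0588    0.1042    1.1335]
Total output x = L · d:
  x_0 = 1.1387·54 + 0.0352·37 + 0.1589·40 + 0.0804·12 + 0.0986·46 + 0.1305·47 + 0.0665·99 = 87.3670
  x_1 = 0.1246·54 + 1.0399·37 + 0.0930·40 + 0.0942·12 + 0.1032·46 + 0.0889·47 + 0.1304·99 = 71.8868
  x_2 = 0.0397·54 + 0.0502·37 + 1.1541·40 + 0.0528·12 + 0.0901·46 + 0.1148·47 + 0.1602·99 = 76.1967
  x_3 = 0.0446·54 + 0.0876·37 + 0.0555·40 + 1.1044·12 + 0.1481·46 + 0.1190·47 + 0.0680·99 = 40.2604
  x_4 = 0.0850·54 + 0.1011·37 + 0.1543·40 + 0.1556·12 + 1.1551·46 + 0.0544·47 + 0.0543·99 = 77.4379
  x_5 = 0.1390·54 + 0.0590·37 + 0.1569·40 + 0.1248·12 + 0.1539·46 + 1.0610·47 + 0.1602·99 = 90.2666
  x_6 = 0.0552·54 + 0.1213·37 + 0.1309·40 + 0.1454·12 + 0.0588·46 + 0.1042·47 + 1.1335·99 = 134.2710
Output multipliers (column sums of L):
  Construction: 1.6269
  Transport: 1.4943
  Healthcare: 1.9036
  Finance: 1.7575
  Mining: 1.8077
  Services: 1.6728
  Chemicals: 1.7731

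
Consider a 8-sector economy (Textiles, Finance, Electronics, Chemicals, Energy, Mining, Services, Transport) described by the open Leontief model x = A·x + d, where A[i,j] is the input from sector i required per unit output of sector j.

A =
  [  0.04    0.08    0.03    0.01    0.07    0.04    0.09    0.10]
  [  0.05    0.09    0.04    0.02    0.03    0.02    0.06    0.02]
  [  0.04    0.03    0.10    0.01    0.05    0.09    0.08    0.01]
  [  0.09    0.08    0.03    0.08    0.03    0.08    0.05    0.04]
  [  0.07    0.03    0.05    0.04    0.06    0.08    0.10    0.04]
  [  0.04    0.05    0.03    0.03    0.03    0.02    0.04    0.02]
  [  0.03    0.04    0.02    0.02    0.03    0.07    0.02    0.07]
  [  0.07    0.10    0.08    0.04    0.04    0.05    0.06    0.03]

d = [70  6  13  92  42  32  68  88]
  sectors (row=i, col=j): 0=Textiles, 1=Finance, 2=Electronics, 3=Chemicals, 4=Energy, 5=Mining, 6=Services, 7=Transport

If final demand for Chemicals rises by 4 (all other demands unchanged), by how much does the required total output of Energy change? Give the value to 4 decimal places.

Form M = I − A:
  [  0.96   -0.08   -0.03   -0.01   -0.07   -0.04   -0.09   -0.10]
  [ -0.05    0.91   -0.04   -0.02   -0.03   -0.02   -0.06   -0.02]
  [ -0.04   -0.03    0.90   -0.01   -0.05   -0.09   -0.08   -0.01]
  [ -0.09   -0.08   -0.03    0.92   -0.03   -0.08   -0.05   -0.04]
  [ -0.07   -0.03   -0.05   -0.04    0.94   -0.08   -0.10   -0.04]
  [ -0.04   -0.05   -0.03   -0.03   -0.03    0.98   -0.04   -0.02]
  [ -0.03   -0.04   -0.02   -0.02   -0.03   -0.07    0.98   -0.07]
  [ -0.07   -0.10   -0.08   -0.04   -0.04   -0.05   -0.06    0.97]
Leontief inverse L = M⁻¹:
  [  1.0785    0.1278    0.0656    0.0309    0.1013    0.0798    0.1354    0.1314]
  [  0.0762    1.1238    0.0640    0.0337    0.0523    0.0477    0.0927    0.0429]
  [  0.0703    0.0645    1.1316    0.0261    0.0777    0.1269    0.1194    0.0358]
  [  0.1310    0.1318    0.0633    1.1039    0.0627    0.1198    0.0974    0.0745]
  [  0.1078    0.0749    0.0835    0.0616    1.0923    0.1220    0.1454    0.0741]
  [  0.0618    0.0768    0.0492    0.0421    0.0481    1.0431    0.0664    0.0385]
  [  0.0557    0.0721    0.0434    0.0346    0.0501    0.0941    1.0496    0.0889]
  [  0.1080    0.1473    0.1159    0.0602    0.0723    0.0907    0.1075    1.0614]
Total output x = L · d:
  x_0 = 1.0785·70 + 0.1278·6 + 0.0656·13 + 0.0309·92 + 0.1013·42 + 0.0798·32 + 0.1354·68 + 0.1314·88 = 107.5351
  x_1 = 0.0762·70 + 1.1238·6 + 0.0640·13 + 0.0337·92 + 0.0523·42 + 0.0477·32 + 0.0927·68 + 0.0429·88 = 29.8058
  x_2 = 0.0703·70 + 0.0645·6 + 1.1316·13 + 0.0261·92 + 0.0777·42 + 0.1269·32 + 0.1194·68 + 0.0358·88 = 41.0099
  x_3 = 0.1310·70 + 0.1318·6 + 0.0633·13 + 1.1039·92 + 0.0627·42 + 0.1198·32 + 0.0974·68 + 0.0745·88 = 131.9937
  x_4 = 0.1078·70 + 0.0749·6 + 0.0835·13 + 0.0616·92 + 1.0923·42 + 0.1220·32 + 0.1454·68 + 0.0741·88 = 80.9407
  x_5 = 0.0618·70 + 0.0768·6 + 0.0492·13 + 0.0421·92 + 0.0481·42 + 1.0431·32 + 0.0664·68 + 0.0385·88 = 52.6004
  x_6 = 0.0557·70 + 0.0721·6 + 0.0434·13 + 0.0346·92 + 0.0501·42 + 0.0941·32 + 1.0496·68 + 0.0889·88 = 92.3864
  x_7 = 0.1080·70 + 0.1473·6 + 0.1159·13 + 0.0602·92 + 0.0723·42 + 0.0907·32 + 0.1075·68 + 1.0614·88 = 122.1437
Δx_4 = L[4,3] · Δd_3 = 0.0616 · 4 = 0.2463

0.2463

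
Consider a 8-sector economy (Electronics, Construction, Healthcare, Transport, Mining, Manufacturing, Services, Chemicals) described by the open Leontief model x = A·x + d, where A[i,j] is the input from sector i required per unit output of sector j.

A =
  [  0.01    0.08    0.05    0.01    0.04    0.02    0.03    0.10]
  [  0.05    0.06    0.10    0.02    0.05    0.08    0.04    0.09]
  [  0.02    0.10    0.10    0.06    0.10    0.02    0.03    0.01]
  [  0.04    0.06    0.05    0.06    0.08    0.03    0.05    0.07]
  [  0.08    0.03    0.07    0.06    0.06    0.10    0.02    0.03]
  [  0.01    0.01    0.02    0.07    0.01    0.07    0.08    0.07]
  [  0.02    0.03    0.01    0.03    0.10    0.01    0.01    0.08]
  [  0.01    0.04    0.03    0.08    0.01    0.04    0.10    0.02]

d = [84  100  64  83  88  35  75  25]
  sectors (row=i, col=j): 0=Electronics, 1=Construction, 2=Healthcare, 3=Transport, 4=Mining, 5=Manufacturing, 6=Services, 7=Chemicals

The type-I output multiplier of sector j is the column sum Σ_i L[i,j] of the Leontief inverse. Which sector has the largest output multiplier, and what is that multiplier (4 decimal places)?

Form M = I − A:
  [  0.99   -0.08   -0.05   -0.01   -0.04   -0.02   -0.03   -0.10]
  [ -0.05    0.94   -0.10   -0.02   -0.05   -0.08   -0.04   -0.09]
  [ -0.02   -0.10    0.90   -0.06   -0.10   -0.02   -0.03   -0.01]
  [ -0.04   -0.06   -0.05    0.94   -0.08   -0.03   -0.05   -0.07]
  [ -0.08   -0.03   -0.07   -0.06    0.94   -0.10   -0.02   -0.03]
  [ -0.01   -0.01   -0.02   -0.07   -0.01    0.93   -0.08   -0.07]
  [ -0.02   -0.03   -0.01   -0.03   -0.10   -0.01    0.99   -0.08]
  [ -0.01   -0.04   -0.03   -0.08   -0.01   -0.04   -0.10    0.98]
Leontief inverse L = M⁻¹:
  [  1.0275    0.1089    0.0828    0.0394    0.0698    0.0482    0.0583    0.1288]
  [  0.0728    1.1018    0.1451    0.0620    0.0935    0.1181    0.0790    0.1323]
  [  0.0486    0.1421    1.1502    0.0970    0.1478    0.0598    0.0599    0.0504]
  [  0.0643    0.0971    0.0908    1.0970    0.1216    0.0658    0.0829    0.1100]
  [  0.1017    0.0680    0.1102    0.0978    1.0998    0.1355    0.0546    0.0725]
  [  0.0240    0.0336    0.0426    0.0996    0.0400    1.0926    0.1077    0.1012]
  [  0.0380    0.0525    0.0365    0.0564    0.1245    0.0369    1.0333    0.1039]
  [  0.0261    0.0658    0.0560    0.1063    0.0445    0.0623    0.1228    1.0531]
Total output x = L · d:
  x_0 = 1.0275·84 + 0.1089·100 + 0.0828·64 + 0.0394·83 + 0.0698·88 + 0.0482·35 + 0.0583·75 + 0.1288·25 = 121.1851
  x_1 = 0.0728·84 + 1.1018·100 + 0.1451·64 + 0.0620·83 + 0.0935·88 + 0.1181·35 + 0.0790·75 + 0.1323·25 = 152.3197
  x_2 = 0.0486·84 + 0.1421·100 + 1.1502·64 + 0.0970·83 + 0.1478·88 + 0.0598·35 + 0.0599·75 + 0.0504·25 = 120.8051
  x_3 = 0.0643·84 + 0.0971·100 + 0.0908·64 + 1.0970·83 + 0.1216·88 + 0.0658·35 + 0.0829·75 + 0.1100·25 = 133.9489
  x_4 = 0.1017·84 + 0.0680·100 + 0.1102·64 + 0.0978·83 + 1.0998·88 + 0.1355·35 + 0.0546·75 + 0.0725·25 = 137.9490
  x_5 = 0.0240·84 + 0.0336·100 + 0.0426·64 + 0.0996·83 + 0.0400·88 + 1.0926·35 + 0.1077·75 + 0.1012·25 = 68.7400
  x_6 = 0.0380·84 + 0.0525·100 + 0.0365·64 + 0.0564·83 + 0.1245·88 + 0.0369·35 + 1.0333·75 + 0.1039·25 = 107.8050
  x_7 = 0.0261·84 + 0.0658·100 + 0.0560·64 + 0.1063·83 + 0.0445·88 + 0.0623·35 + 0.1228·75 + 1.0531·25 = 62.8105
Output multipliers (column sums of L):
  Electronics: 1.4030
  Construction: 1.6697
  Healthcare: 1.7142
  Transport: 1.6556
  Mining: 1.7415
  Manufacturing: 1.6191
  Services: 1.5986
  Chemicals: 1.7521

Chemicals (1.7521)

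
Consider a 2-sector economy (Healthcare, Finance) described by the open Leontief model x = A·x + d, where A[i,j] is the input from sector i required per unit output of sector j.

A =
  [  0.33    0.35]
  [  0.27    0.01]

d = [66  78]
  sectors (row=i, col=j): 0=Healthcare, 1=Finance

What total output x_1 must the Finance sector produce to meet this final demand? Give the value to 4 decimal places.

123.2068

Form M = I − A:
  [  0.67   -0.35]
  [ -0.27    0.99]
Leontief inverse L = M⁻¹:
  [  1.7405    0.6153]
  [  0.4747    1.1779]
Total output x = L · d:
  x_0 = 1.7405·66 + 0.6153·78 = 162.8692
  x_1 = 0.4747·66 + 1.1779·78 = 123.2068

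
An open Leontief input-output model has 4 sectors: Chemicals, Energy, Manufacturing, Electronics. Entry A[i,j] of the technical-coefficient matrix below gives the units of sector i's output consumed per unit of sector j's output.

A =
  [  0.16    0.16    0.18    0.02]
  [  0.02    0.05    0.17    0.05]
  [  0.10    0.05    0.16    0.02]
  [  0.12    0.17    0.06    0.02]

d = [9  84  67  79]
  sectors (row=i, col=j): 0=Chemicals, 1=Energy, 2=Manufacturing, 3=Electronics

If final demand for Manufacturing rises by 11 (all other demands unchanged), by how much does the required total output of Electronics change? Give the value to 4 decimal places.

Form M = I − A:
  [  0.84   -0.16   -0.18   -0.02]
  [ -0.02    0.95   -0.17   -0.05]
  [ -0.10   -0.05    0.84   -0.02]
  [ -0.12   -0.17   -0.06    0.98]
Leontief inverse L = M⁻¹:
  [  1.2399    0.2333    0.3160    0.0437]
  [  0.0630    1.0868    0.2378    0.0616]
  [  0.1555    0.0978    1.2460    0.0336]
  [  0.1723    0.2231    0.1562    1.0385]
Total output x = L · d:
  x_0 = 1.2399·9 + 0.2333·84 + 0.3160·67 + 0.0437·79 = 55.3753
  x_1 = 0.0630·9 + 1.0868·84 + 0.2378·67 + 0.0616·79 = 112.6570
  x_2 = 0.1555·9 + 0.0978·84 + 1.2460·67 + 0.0336·79 = 95.7456
  x_3 = 0.1723·9 + 0.2231·84 + 0.1562·67 + 1.0385·79 = 112.7974
Δx_3 = L[3,2] · Δd_2 = 0.1562 · 11 = 1.7186

1.7186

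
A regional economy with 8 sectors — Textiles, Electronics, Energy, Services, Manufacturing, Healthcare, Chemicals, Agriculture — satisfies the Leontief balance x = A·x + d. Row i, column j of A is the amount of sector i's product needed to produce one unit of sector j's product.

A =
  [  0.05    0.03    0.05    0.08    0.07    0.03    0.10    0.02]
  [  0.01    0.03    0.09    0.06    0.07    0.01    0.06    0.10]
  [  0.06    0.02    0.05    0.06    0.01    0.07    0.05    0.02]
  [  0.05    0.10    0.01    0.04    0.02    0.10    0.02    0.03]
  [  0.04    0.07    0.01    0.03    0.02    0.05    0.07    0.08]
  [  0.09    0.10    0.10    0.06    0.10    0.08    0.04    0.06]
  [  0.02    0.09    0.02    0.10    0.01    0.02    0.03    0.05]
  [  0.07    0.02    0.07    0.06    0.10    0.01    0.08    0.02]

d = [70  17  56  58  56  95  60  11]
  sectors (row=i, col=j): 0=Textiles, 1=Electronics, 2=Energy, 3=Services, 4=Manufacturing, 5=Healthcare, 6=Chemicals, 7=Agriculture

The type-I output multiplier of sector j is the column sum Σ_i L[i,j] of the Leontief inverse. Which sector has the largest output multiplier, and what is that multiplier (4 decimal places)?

Services (1.8384)

Form M = I − A:
  [  0.95   -0.03   -0.05   -0.08   -0.07   -0.03   -0.10   -0.02]
  [ -0.01    0.97   -0.09   -0.06   -0.07   -0.01   -0.06   -0.10]
  [ -0.06   -0.02    0.95   -0.06   -0.01   -0.07   -0.05   -0.02]
  [ -0.05   -0.10   -0.01    0.96   -0.02   -0.10   -0.02   -0.03]
  [ -0.04   -0.07   -0.01   -0.03    0.98   -0.05   -0.07   -0.08]
  [ -0.09   -0.10   -0.10   -0.06   -0.10    0.92   -0.04   -0.06]
  [ -0.02   -0.09   -0.02   -0.10   -0.01   -0.02    0.97   -0.05]
  [ -0.07   -0.02   -0.07   -0.06   -0.10   -0.01   -0.08    0.98]
Leontief inverse L = M⁻¹:
  [  1.0823    0.0757    0.0802    0.1248    0.0996    0.0648    0.1373    0.0544]
  [  0.0445    1.0690    0.1220    0.1025    0.1017    0.0426    0.0991    0.1316]
  [  0.0902    0.0568    1.0799    0.0974    0.0393    0.1007    0.0813    0.0462]
  [  0.0823    0.1393    0.0493    1.0804    0.0590    0.1305    0.0570    0.0657]
  [  0.0696    0.1064    0.0440    0.0709    1.0550    0.0753    0.1059    0.1115]
  [  0.1421    0.1599    0.1550    0.1247    0.1536    1.1305    0.1021    0.1132]
  [  0.0457    0.1239    0.0491    0.1341    0.0390    0.0472    1.0599    0.0788]
  [  0.1020    0.0624    0.0984    0.1036    0.1280    0.0438    0.1195    1.0533]
Total output x = L · d:
  x_0 = 1.0823·70 + 0.0757·17 + 0.0802·56 + 0.1248·58 + 0.0996·56 + 0.0648·95 + 0.1373·60 + 0.0544·11 = 109.3489
  x_1 = 0.0445·70 + 1.0690·17 + 0.1220·56 + 0.1025·58 + 0.1017·56 + 0.0426·95 + 0.0991·60 + 0.1316·11 = 51.1967
  x_2 = 0.0902·70 + 0.0568·17 + 1.0799·56 + 0.0974·58 + 0.0393·56 + 0.1007·95 + 0.0813·60 + 0.0462·11 = 90.5683
  x_3 = 0.0823·70 + 0.1393·17 + 0.0493·56 + 1.0804·58 + 0.0590·56 + 0.1305·95 + 0.0570·60 + 0.0657·11 = 93.3986
  x_4 = 0.0696·70 + 0.1064·17 + 0.0440·56 + 0.0709·58 + 1.0550·56 + 0.0753·95 + 0.1059·60 + 0.1115·11 = 87.0754
  x_5 = 0.1421·70 + 0.1599·17 + 0.1550·56 + 0.1247·58 + 0.1536·56 + 1.1305·95 + 0.1021·60 + 0.1132·11 = 151.9518
  x_6 = 0.0457·70 + 0.1239·17 + 0.0491·56 + 0.1341·58 + 0.0390·56 + 0.0472·95 + 1.0599·60 + 0.0788·11 = 86.9544
  x_7 = 0.1020·70 + 0.0624·17 + 0.0984·56 + 0.1036·58 + 0.1280·56 + 0.0438·95 + 0.1195·60 + 1.0533·11 = 49.8015
Output multipliers (column sums of L):
  Textiles: 1.6587
  Electronics: 1.7935
  Energy: 1.6780
  Services: 1.8384
  Manufacturing: 1.6753
  Healthcare: 1.6354
  Chemicals: 1.7621
  Agriculture: 1.6546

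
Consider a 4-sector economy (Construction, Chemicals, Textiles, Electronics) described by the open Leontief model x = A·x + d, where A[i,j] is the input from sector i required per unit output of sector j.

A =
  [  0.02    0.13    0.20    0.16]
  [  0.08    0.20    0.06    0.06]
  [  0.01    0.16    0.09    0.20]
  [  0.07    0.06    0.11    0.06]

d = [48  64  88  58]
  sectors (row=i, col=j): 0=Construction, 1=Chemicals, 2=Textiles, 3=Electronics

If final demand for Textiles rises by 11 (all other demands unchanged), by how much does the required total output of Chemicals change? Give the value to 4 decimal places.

1.4023

Form M = I − A:
  [  0.98   -0.13   -0.20   -0.16]
  [ -0.08    0.80   -0.06   -0.06]
  [ -0.01   -0.16    0.91   -0.20]
  [ -0.07   -0.06   -0.11    0.94]
Leontief inverse L = M⁻¹:
  [  1.0618    0.2479    0.2807    0.2563]
  [  0.1171    1.3043    0.1275    0.1303]
  [  0.0526    0.2611    1.1606    0.2726]
  [  0.0927    0.1323    0.1649    1.1231]
Total output x = L · d:
  x_0 = 1.0618·48 + 0.2479·64 + 0.2807·88 + 0.2563·58 = 106.3979
  x_1 = 0.1171·48 + 1.3043·64 + 0.1275·88 + 0.1303·58 = 107.8708
  x_2 = 0.0526·48 + 0.2611·64 + 1.1606·88 + 0.2726·58 = 137.1825
  x_3 = 0.0927·48 + 0.1323·64 + 0.1649·88 + 1.1231·58 = 92.5640
Δx_1 = L[1,2] · Δd_2 = 0.1275 · 11 = 1.4023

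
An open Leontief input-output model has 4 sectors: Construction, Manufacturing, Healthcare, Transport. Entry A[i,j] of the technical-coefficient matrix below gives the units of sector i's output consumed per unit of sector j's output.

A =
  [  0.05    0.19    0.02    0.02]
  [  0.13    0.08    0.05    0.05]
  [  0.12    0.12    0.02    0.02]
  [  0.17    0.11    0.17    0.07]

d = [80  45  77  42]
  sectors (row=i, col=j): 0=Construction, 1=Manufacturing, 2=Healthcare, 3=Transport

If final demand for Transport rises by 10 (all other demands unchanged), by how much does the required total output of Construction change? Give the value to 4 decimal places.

Form M = I − A:
  [  0.95   -0.19   -0.02   -0.02]
  [ -0.13    0.92   -0.05   -0.05]
  [ -0.12   -0.12    0.98   -0.02]
  [ -0.17   -0.11   -0.17    0.93]
Leontief inverse L = M⁻¹:
  [  1.0968    0.2363    0.0409    0.0372]
  [  0.1774    1.1411    0.0734    0.0667]
  [  0.1611    0.1729    1.0386    0.0351]
  [  0.2509    0.2098    0.2060    1.0964]
Total output x = L · d:
  x_0 = 1.0968·80 + 0.2363·45 + 0.0409·77 + 0.0372·42 = 103.0848
  x_1 = 0.1774·80 + 1.1411·45 + 0.0734·77 + 0.0667·42 = 73.9981
  x_2 = 0.1611·80 + 0.1729·45 + 1.0386·77 + 0.0351·42 = 102.1209
  x_3 = 0.2509·80 + 0.2098·45 + 0.2060·77 + 1.0964·42 = 91.4245
Δx_0 = L[0,3] · Δd_3 = 0.0372 · 10 = 0.3717

0.3717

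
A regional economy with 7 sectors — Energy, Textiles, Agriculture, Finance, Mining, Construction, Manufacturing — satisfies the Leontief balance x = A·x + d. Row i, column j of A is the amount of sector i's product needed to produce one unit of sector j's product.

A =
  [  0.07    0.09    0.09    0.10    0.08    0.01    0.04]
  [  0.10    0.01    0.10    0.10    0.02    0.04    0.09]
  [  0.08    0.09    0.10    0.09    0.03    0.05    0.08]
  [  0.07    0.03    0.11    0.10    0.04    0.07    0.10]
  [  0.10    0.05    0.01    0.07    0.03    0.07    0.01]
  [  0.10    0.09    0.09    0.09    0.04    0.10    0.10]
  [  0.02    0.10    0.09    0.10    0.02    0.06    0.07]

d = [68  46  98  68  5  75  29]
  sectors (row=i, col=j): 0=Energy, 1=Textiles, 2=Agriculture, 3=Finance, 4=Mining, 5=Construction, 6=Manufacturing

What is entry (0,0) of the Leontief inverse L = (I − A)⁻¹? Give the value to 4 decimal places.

Form M = I − A:
  [  0.93   -0.09   -0.09   -0.10   -0.08   -0.01   -0.04]
  [ -0.10    0.99   -0.10   -0.10   -0.02   -0.04   -0.09]
  [ -0.08   -0.09    0.90   -0.09   -0.03   -0.05   -0.08]
  [ -0.07   -0.03   -0.11    0.90   -0.04   -0.07   -0.10]
  [ -0.10   -0.05   -0.01   -0.07    0.97   -0.07   -0.01]
  [ -0.10   -0.09   -0.09   -0.09   -0.04    0.90   -0.10]
  [ -0.02   -0.10   -0.09   -0.10   -0.02   -0.06    0.93]
Leontief inverse L = M⁻¹:
  [  1.1408    0.1468    0.1710    0.1867    0.1147    0.0592    0.1057]
  [  0.1644    1.0742    0.1839    0.1867    0.0560    0.0891    0.1571]
  [  0.1558    0.1573    1.1941    0.1875    0.0683    0.1054    0.1569]
  [  0.1446    0.1015    0.2035    1.1974    0.0786    0.1285    0.1770]
  [  0.1527    0.0934    0.0703    0.1339    1.0588    0.1064    0.0589]
  [  0.1898    0.1713    0.1997    0.2047    0.0859    1.1672    0.1904]
  [  0.0884    0.1579    0.1753    0.1871    0.0519    0.1125    1.1422]
Total output x = L · d:
  x_0 = 1.1408·68 + 0.1468·46 + 0.1710·98 + 0.1867·68 + 0.1147·5 + 0.0592·75 + 0.1057·29 = 121.8531
  x_1 = 0.1644·68 + 1.0742·46 + 0.1839·98 + 0.1867·68 + 0.0560·5 + 0.0891·75 + 0.1571·29 = 102.8288
  x_2 = 0.1558·68 + 0.1573·46 + 1.1941·98 + 0.1875·68 + 0.0683·5 + 0.1054·75 + 0.1569·29 = 160.3922
  x_3 = 0.1446·68 + 0.1015·46 + 0.2035·98 + 1.1974·68 + 0.0786·5 + 0.1285·75 + 0.1770·29 = 131.0300
  x_4 = 0.1527·68 + 0.0934·46 + 0.0703·98 + 0.1339·68 + 1.0588·5 + 0.1064·75 + 0.0589·29 = 45.6666
  x_5 = 0.1898·68 + 0.1713·46 + 0.1997·98 + 0.2047·68 + 0.0859·5 + 1.1672·75 + 0.1904·29 = 147.7703
  x_6 = 0.0884·68 + 0.1579·46 + 0.1753·98 + 0.1871·68 + 0.0519·5 + 0.1125·75 + 1.1422·29 = 84.9869

L[0,0] = 1.1408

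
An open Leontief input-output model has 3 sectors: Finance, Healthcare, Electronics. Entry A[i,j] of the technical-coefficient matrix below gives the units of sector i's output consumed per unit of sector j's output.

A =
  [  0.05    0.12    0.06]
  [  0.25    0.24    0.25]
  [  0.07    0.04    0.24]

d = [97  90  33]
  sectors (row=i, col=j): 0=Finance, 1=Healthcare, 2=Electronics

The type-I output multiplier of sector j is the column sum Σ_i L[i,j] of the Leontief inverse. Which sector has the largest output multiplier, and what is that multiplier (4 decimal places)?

Form M = I − A:
  [  0.95   -0.12   -0.06]
  [ -0.25    0.76   -0.25]
  [ -0.07   -0.04    0.76]
Leontief inverse L = M⁻¹:
  [  1.1118    0.1833    0.1481]
  [  0.4064    1.4060    0.4946]
  [  0.1238    0.0909    1.3555]
Total output x = L · d:
  x_0 = 1.1118·97 + 0.1833·90 + 0.1481·33 = 129.2309
  x_1 = 0.4064·97 + 1.4060·90 + 0.4946·33 = 182.2858
  x_2 = 0.1238·97 + 0.0909·90 + 1.3555·33 = 64.9179
Output multipliers (column sums of L):
  Finance: 1.6420
  Healthcare: 1.6802
  Electronics: 1.9981

Electronics (1.9981)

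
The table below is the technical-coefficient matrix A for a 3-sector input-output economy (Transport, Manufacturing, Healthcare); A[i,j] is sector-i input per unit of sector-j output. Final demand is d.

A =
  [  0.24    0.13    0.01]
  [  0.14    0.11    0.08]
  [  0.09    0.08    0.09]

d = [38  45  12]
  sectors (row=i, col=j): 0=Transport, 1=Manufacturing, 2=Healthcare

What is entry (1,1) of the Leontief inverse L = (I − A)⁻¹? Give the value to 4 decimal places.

L[1,1] = 1.1662

Form M = I − A:
  [  0.76   -0.13   -0.01]
  [ -0.14    0.89   -0.08]
  [ -0.09   -0.08    0.91]
Leontief inverse L = M⁻¹:
  [  1.3567    0.2011    0.0326]
  [  0.2273    1.1662    0.1050]
  [  0.1542    0.1224    1.1114]
Total output x = L · d:
  x_0 = 1.3567·38 + 0.2011·45 + 0.0326·12 = 60.9948
  x_1 = 0.2273·38 + 1.1662·45 + 0.1050·12 = 62.3770
  x_2 = 0.1542·38 + 0.1224·45 + 1.1114·12 = 24.7030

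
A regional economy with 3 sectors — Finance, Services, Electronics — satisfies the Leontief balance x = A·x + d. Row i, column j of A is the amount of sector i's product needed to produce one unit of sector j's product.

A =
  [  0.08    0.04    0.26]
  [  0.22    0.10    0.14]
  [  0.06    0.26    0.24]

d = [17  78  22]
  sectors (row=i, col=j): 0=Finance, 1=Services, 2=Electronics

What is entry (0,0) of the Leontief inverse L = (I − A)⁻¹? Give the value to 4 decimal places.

Form M = I − A:
  [  0.92   -0.04   -0.26]
  [ -0.22    0.90   -0.14]
  [ -0.06   -0.26    0.76]
Leontief inverse L = M⁻¹:
  [  1.1567    0.1750    0.4280]
  [  0.3137    1.2210    0.3322]
  [  0.1986    0.4315    1.4632]
Total output x = L · d:
  x_0 = 1.1567·17 + 0.1750·78 + 0.4280·22 = 42.7331
  x_1 = 0.3137·17 + 1.2210·78 + 0.3322·22 = 107.8813
  x_2 = 0.1986·17 + 0.4315·78 + 1.4632·22 = 69.2278

L[0,0] = 1.1567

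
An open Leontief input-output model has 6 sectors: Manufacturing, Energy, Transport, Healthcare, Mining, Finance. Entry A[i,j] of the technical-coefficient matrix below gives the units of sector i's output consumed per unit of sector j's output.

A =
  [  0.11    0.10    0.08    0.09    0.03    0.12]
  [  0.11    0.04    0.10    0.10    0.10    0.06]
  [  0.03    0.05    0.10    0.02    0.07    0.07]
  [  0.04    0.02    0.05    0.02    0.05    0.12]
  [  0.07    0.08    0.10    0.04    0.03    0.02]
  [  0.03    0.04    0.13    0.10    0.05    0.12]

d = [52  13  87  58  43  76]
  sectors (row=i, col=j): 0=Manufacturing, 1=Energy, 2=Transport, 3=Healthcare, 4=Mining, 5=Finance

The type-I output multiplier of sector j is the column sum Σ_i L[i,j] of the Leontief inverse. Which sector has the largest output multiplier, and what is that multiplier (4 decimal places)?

Form M = I − A:
  [  0.89   -0.10   -0.08   -0.09   -0.03   -0.12]
  [ -0.11    0.96   -0.10   -0.10   -0.10   -0.06]
  [ -0.03   -0.05    0.90   -0.02   -0.07   -0.07]
  [ -0.04   -0.02   -0.05    0.98   -0.05   -0.12]
  [ -0.07   -0.08   -0.10   -0.04    0.97   -0.02]
  [ -0.03   -0.04   -0.13   -0.10   -0.05    0.88]
Leontief inverse L = M⁻¹:
  [  1.1677    0.1488    0.1674    0.1501    0.0818    0.2050]
  [  0.1633    1.0888    0.1793    0.1494    0.1449    0.1344]
  [  0.0634    0.0814    1.1569    0.0538    0.1026    0.1159]
  [  0.0684    0.0478    0.1025    1.0538    0.0773    0.1662]
  [  0.1085    0.1125    0.1546    0.0751    1.0645    0.0692]
  [  0.0705    0.0784    0.2052    0.1439    0.0938    1.1894]
Total output x = L · d:
  x_0 = 1.1677·52 + 0.1488·13 + 0.1674·87 + 0.1501·58 + 0.0818·43 + 0.2050·76 = 105.0272
  x_1 = 0.1633·52 + 1.0888·13 + 0.1793·87 + 0.1494·58 + 0.1449·43 + 0.1344·76 = 63.3522
  x_2 = 0.0634·52 + 0.0814·13 + 1.1569·87 + 0.0538·58 + 0.1026·43 + 0.1159·76 = 121.3444
  x_3 = 0.0684·52 + 0.0478·13 + 0.1025·87 + 1.0538·58 + 0.0773·43 + 0.1662·76 = 90.1735
  x_4 = 0.1085·52 + 0.1125·13 + 0.1546·87 + 0.0751·58 + 1.0645·43 + 0.0692·76 = 75.9461
  x_5 = 0.0705·52 + 0.0784·13 + 0.2052·87 + 0.1439·58 + 0.0938·43 + 1.1894·76 = 125.3117
Output multipliers (column sums of L):
  Manufacturing: 1.6419
  Energy: 1.5577
  Transport: 1.9659
  Healthcare: 1.6260
  Mining: 1.5649
  Finance: 1.8801

Transport (1.9659)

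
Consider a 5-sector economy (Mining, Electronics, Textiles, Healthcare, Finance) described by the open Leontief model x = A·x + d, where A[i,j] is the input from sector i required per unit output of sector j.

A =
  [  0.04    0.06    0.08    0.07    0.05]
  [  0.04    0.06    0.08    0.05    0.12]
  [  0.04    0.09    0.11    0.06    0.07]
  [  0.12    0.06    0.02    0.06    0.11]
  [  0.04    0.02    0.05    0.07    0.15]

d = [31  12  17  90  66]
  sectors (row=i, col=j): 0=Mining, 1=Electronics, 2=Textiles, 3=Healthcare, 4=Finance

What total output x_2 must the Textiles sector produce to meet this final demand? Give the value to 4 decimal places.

40.2327

Form M = I − A:
  [  0.96   -0.06   -0.08   -0.07   -0.05]
  [ -0.04    0.94   -0.08   -0.05   -0.12]
  [ -0.04   -0.09    0.89   -0.06   -0.07]
  [ -0.12   -0.06   -0.02    0.94   -0.11]
  [ -0.04   -0.02   -0.05   -0.07    0.85]
Leontief inverse L = M⁻¹:
  [  1.0663    0.0871    0.1113    0.0984    0.0969]
  [  0.0680    1.0884    0.1158    0.0836    0.1780]
  [  0.0703    0.1234    1.1504    0.0948    0.1286]
  [  0.1499    0.0884    0.0555    1.0957    0.1677]
  [  0.0683    0.0442    0.0802    0.1024    1.2066]
Total output x = L · d:
  x_0 = 1.0663·31 + 0.0871·12 + 0.1113·17 + 0.0984·90 + 0.0969·66 = 51.2394
  x_1 = 0.0680·31 + 1.0884·12 + 0.1158·17 + 0.0836·90 + 0.1780·66 = 36.4131
  x_2 = 0.0703·31 + 0.1234·12 + 1.1504·17 + 0.0948·90 + 0.1286·66 = 40.2327
  x_3 = 0.1499·31 + 0.0884·12 + 0.0555·17 + 1.0957·90 + 0.1677·66 = 116.3330
  x_4 = 0.0683·31 + 0.0442·12 + 0.0802·17 + 0.1024·90 + 1.2066·66 = 92.8621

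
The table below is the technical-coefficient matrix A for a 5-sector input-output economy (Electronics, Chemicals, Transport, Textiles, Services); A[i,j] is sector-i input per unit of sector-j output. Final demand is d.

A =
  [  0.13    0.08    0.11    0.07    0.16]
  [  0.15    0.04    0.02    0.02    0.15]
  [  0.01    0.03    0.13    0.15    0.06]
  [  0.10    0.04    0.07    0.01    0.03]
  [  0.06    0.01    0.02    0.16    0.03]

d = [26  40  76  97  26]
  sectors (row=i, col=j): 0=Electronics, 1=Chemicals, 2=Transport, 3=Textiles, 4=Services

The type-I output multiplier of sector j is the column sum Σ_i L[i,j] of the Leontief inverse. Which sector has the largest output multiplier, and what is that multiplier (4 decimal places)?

Electronics (1.7008)

Form M = I − A:
  [  0.87   -0.08   -0.11   -0.07   -0.16]
  [ -0.15    0.96   -0.02   -0.02   -0.15]
  [ -0.01   -0.03    0.87   -0.15   -0.06]
  [ -0.10   -0.04   -0.07    0.99   -0.03]
  [ -0.06   -0.01   -0.02   -0.16    0.97]
Leontief inverse L = M⁻¹:
  [  1.2045    0.1145    0.1724    0.1510    0.2317]
  [  0.2078    1.0663    0.0618    0.0788    0.2054]
  [  0.0515    0.0503    1.1752    0.1981    0.0951]
  [  0.1367    0.0591    0.1046    1.0482    0.0706]
  [  0.1003    0.0289    0.0528    0.1871    1.0610]
Total output x = L · d:
  x_0 = 1.2045·26 + 0.1145·40 + 0.1724·76 + 0.1510·97 + 0.2317·26 = 69.6743
  x_1 = 0.2078·26 + 1.0663·40 + 0.0618·76 + 0.0788·97 + 0.2054·26 = 65.7422
  x_2 = 0.0515·26 + 0.0503·40 + 1.1752·76 + 0.1981·97 + 0.0951·26 = 114.3527
  x_3 = 0.1367·26 + 0.0591·40 + 0.1046·76 + 1.0482·97 + 0.0706·26 = 117.3809
  x_4 = 0.1003·26 + 0.0289·40 + 0.0528·76 + 0.1871·97 + 1.0610·26 = 53.5112
Output multipliers (column sums of L):
  Electronics: 1.7008
  Chemicals: 1.3190
  Transport: 1.5669
  Textiles: 1.6633
  Services: 1.6638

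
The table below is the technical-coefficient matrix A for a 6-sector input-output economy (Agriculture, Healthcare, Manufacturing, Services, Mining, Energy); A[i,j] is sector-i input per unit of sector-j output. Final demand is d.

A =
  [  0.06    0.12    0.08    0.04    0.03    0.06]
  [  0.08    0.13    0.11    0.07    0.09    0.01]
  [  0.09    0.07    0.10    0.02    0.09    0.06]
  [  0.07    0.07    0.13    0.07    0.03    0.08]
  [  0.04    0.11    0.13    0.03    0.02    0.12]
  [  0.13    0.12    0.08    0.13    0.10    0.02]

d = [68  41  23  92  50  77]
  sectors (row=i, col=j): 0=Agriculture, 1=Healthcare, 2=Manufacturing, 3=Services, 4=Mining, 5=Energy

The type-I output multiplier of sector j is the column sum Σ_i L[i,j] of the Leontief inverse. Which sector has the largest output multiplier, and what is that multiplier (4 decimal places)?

Manufacturing (2.1684)

Form M = I − A:
  [  0.94   -0.12   -0.08   -0.04   -0.03   -0.06]
  [ -0.08    0.87   -0.11   -0.07   -0.09   -0.01]
  [ -0.09   -0.07    0.90   -0.02   -0.09   -0.06]
  [ -0.07   -0.07   -0.13    0.93   -0.03   -0.08]
  [ -0.04   -0.11   -0.13   -0.03    0.98   -0.12]
  [ -0.13   -0.12   -0.08   -0.13   -0.10    0.98]
Leontief inverse L = M⁻¹:
  [  1.1182    0.1966    0.1553    0.0822    0.0789    0.0964]
  [  0.1471    1.2225    0.2057    0.1160    0.1455    0.0614]
  [  0.1514    0.1533    1.1820    0.0627    0.1399    0.1055]
  [  0.1379    0.1543    0.2160    1.1177    0.0852    0.1249]
  [  0.1120    0.1983    0.2165    0.0818    1.0809    0.1612]
  [  0.2084    0.2290    0.1930    0.1868    0.1613    1.0823]
Total output x = L · d:
  x_0 = 1.1182·68 + 0.1966·41 + 0.1553·23 + 0.0822·92 + 0.0789·50 + 0.0964·77 = 106.6033
  x_1 = 0.1471·68 + 1.2225·41 + 0.2057·23 + 0.1160·92 + 0.1455·50 + 0.0614·77 = 87.5240
  x_2 = 0.1514·68 + 0.1533·41 + 1.1820·23 + 0.0627·92 + 0.1399·50 + 0.1055·77 = 64.6529
  x_3 = 0.1379·68 + 0.1543·41 + 0.2160·23 + 1.1177·92 + 0.0852·50 + 0.1249·77 = 137.3790
  x_4 = 0.1120·68 + 0.1983·41 + 0.2165·23 + 0.0818·92 + 1.0809·50 + 0.1612·77 = 94.7035
  x_5 = 0.2084·68 + 0.2290·41 + 0.1930·23 + 0.1868·92 + 0.1613·50 + 1.0823·77 = 136.5951
Output multipliers (column sums of L):
  Agriculture: 1.8751
  Healthcare: 2.1540
  Manufacturing: 2.1684
  Services: 1.6473
  Mining: 1.6917
  Energy: 1.6316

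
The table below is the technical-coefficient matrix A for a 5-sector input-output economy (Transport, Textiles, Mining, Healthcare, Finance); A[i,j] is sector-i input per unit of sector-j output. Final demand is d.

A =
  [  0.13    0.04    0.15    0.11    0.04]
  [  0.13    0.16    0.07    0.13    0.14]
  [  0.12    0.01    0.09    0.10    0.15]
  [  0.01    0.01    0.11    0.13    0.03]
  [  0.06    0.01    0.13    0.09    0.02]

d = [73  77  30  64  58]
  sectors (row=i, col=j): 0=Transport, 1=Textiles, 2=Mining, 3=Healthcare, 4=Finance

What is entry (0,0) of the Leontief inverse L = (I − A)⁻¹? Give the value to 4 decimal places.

Form M = I − A:
  [  0.87   -0.04   -0.15   -0.11   -0.04]
  [ -0.13    0.84   -0.07   -0.13   -0.14]
  [ -0.12   -0.01    0.91   -0.10   -0.15]
  [ -0.01   -0.01   -0.11    0.87   -0.03]
  [ -0.06   -0.01   -0.13   -0.09    0.98]
Leontief inverse L = M⁻¹:
  [  1.2015    0.0637    0.2415    0.1997    0.1012]
  [  0.2252    1.2091    0.1921    0.2539    0.2191]
  [  0.1828    0.0273    1.1816    0.1835    0.1978]
  [  0.0431    0.0188    0.1609    1.1829    0.0653]
  [  0.1041    0.0216    0.1883    0.1478    1.0611]
Total output x = L · d:
  x_0 = 1.2015·73 + 0.0637·77 + 0.2415·30 + 0.1997·64 + 0.1012·58 = 118.5108
  x_1 = 0.2252·73 + 1.2091·77 + 0.1921·30 + 0.2539·64 + 0.2191·58 = 144.2626
  x_2 = 0.1828·73 + 0.0273·77 + 1.1816·30 + 0.1835·64 + 0.1978·58 = 74.1119
  x_3 = 0.0431·73 + 0.0188·77 + 0.1609·30 + 1.1829·64 + 0.0653·58 = 88.9164
  x_4 = 0.1041·73 + 0.0216·77 + 0.1883·30 + 0.1478·64 + 1.0611·58 = 85.9085

L[0,0] = 1.2015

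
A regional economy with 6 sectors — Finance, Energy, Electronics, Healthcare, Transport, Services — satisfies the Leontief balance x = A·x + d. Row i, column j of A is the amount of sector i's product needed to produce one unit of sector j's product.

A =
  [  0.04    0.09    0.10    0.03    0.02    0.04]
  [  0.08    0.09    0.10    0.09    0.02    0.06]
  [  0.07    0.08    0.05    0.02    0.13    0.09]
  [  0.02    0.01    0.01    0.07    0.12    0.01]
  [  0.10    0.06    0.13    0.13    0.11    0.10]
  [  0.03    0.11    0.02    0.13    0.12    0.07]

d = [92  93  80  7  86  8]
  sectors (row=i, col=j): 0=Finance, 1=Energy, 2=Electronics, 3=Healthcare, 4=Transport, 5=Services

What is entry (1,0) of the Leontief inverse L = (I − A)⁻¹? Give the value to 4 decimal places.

Form M = I − A:
  [  0.96   -0.09   -0.10   -0.03   -0.02   -0.04]
  [ -0.08    0.91   -0.10   -0.09   -0.02   -0.06]
  [ -0.07   -0.08    0.95   -0.02   -0.13   -0.09]
  [ -0.02   -0.01   -0.01    0.93   -0.12   -0.01]
  [ -0.10   -0.06   -0.13   -0.13    0.89   -0.10]
  [ -0.03   -0.11   -0.02   -0.13   -0.12    0.93]
Leontief inverse L = M⁻¹:
  [  1.0737    0.1328    0.1385    0.0705    0.0671    0.0761]
  [  0.1210    1.1435    0.1482    0.1439    0.0835    0.1039]
  [  0.1200    0.1412    1.1114    0.0895    0.1997    0.1443]
  [  0.0475    0.0361    0.0436    1.1093    0.1629    0.0380]
  [  0.1621    0.1365    0.2031    0.2157    1.2117    0.1680]
  [  0.0791    0.1652    0.0782    0.2041    0.1955    1.1201]
Total output x = L · d:
  x_0 = 1.0737·92 + 0.1328·93 + 0.1385·80 + 0.0705·7 + 0.0671·86 + 0.0761·8 = 129.0805
  x_1 = 0.1210·92 + 1.1435·93 + 0.1482·80 + 0.1439·7 + 0.0835·86 + 0.1039·8 = 138.3628
  x_2 = 0.1200·92 + 0.1412·93 + 1.1114·80 + 0.0895·7 + 0.1997·86 + 0.1443·8 = 132.0396
  x_3 = 0.0475·92 + 0.0361·93 + 0.0436·80 + 1.1093·7 + 0.1629·86 + 0.0380·8 = 33.2861
  x_4 = 0.1621·92 + 0.1365·93 + 0.2031·80 + 0.2157·7 + 1.2117·86 + 0.1680·8 = 150.9122
  x_5 = 0.0791·92 + 0.1652·93 + 0.0782·80 + 0.2041·7 + 0.1955·86 + 1.1201·8 = 56.0965

L[1,0] = 0.1210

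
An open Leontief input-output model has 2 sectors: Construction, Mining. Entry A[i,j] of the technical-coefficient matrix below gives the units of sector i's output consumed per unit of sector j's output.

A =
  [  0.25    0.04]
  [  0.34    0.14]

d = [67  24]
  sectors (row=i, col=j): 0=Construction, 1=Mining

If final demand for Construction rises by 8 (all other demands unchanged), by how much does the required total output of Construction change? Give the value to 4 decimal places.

Form M = I − A:
  [  0.75   -0.04]
  [ -0.34    0.86]
Leontief inverse L = M⁻¹:
  [  1.3621    0.0634]
  [  0.5385    1.1878]
Total output x = L · d:
  x_0 = 1.3621·67 + 0.0634·24 = 92.7780
  x_1 = 0.5385·67 + 1.1878·24 = 64.5866
Δx_0 = L[0,0] · Δd_0 = 1.3621 · 8 = 10.8964

10.8964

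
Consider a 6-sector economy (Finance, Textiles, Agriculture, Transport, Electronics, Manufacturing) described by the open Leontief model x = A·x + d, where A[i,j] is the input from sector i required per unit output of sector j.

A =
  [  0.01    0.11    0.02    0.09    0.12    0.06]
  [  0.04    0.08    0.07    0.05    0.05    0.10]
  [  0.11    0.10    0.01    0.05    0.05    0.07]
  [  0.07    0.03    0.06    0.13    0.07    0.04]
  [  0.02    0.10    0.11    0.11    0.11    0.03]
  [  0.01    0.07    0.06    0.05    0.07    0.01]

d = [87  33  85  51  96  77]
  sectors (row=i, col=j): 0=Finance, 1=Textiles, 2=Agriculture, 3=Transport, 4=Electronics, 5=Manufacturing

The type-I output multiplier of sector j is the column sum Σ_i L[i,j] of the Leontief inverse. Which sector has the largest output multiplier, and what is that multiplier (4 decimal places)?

Form M = I − A:
  [  0.99   -0.11   -0.02   -0.09   -0.12   -0.06]
  [ -0.04    0.92   -0.07   -0.05   -0.05   -0.10]
  [ -0.11   -0.10    0.99   -0.05   -0.05   -0.07]
  [ -0.07   -0.03   -0.06    0.87   -0.07   -0.04]
  [ -0.02   -0.10   -0.11   -0.11    0.89   -0.03]
  [ -0.01   -0.07   -0.06   -0.05   -0.07    0.99]
Leontief inverse L = M⁻¹:
  [  1.0389    0.1622    0.0663    0.1478    0.1720    0.0952]
  [  0.0677    1.1304    0.1060    0.0979    0.0967    0.1327]
  [  0.1328    0.1520    1.0473    0.1015    0.1015    0.1046]
  [  0.1015    0.0805    0.0980    1.1899    0.1230    0.0730]
  [  0.0610    0.1630    0.1579    0.1769    1.1696    0.0739]
  [  0.0328    0.1064    0.0878    0.0872    0.1036    1.0357]
Total output x = L · d:
  x_0 = 1.0389·87 + 0.1622·33 + 0.0663·85 + 0.1478·51 + 0.1720·96 + 0.0952·77 = 132.7592
  x_1 = 0.0677·87 + 1.1304·33 + 0.1060·85 + 0.0979·51 + 0.0967·96 + 0.1327·77 = 76.6937
  x_2 = 0.1328·87 + 0.1520·33 + 1.0473·85 + 0.1015·51 + 0.1015·96 + 0.1046·77 = 128.5678
  x_3 = 0.1015·87 + 0.0805·33 + 0.0980·85 + 1.1899·51 + 0.1230·96 + 0.0730·77 = 97.9351
  x_4 = 0.0610·87 + 0.1630·33 + 0.1579·85 + 0.1769·51 + 1.1696·96 + 0.0739·77 = 151.0998
  x_5 = 0.0328·87 + 0.1064·33 + 0.0878·85 + 0.0872·51 + 0.1036·96 + 1.0357·77 = 107.9636
Output multipliers (column sums of L):
  Finance: 1.4346
  Textiles: 1.7944
  Agriculture: 1.5632
  Transport: 1.8012
  Electronics: 1.7665
  Manufacturing: 1.5151

Transport (1.8012)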